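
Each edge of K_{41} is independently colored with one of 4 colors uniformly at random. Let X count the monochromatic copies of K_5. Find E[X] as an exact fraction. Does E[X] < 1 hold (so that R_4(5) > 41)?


E[X] = C(41, 5) · 4^{1 − 10} = 749398 · 4^{−9} = 749398/262144.
As a reduced fraction: E[X] = 374699/131072 ≈ 2.8587265.
Is E[X] < 1? NO.
Since E[X] ≥ 1, the first-moment bound is inconclusive at n = 41; it does NOT by itself certify R_4(5) > 41.

E[X] = 374699/131072 ≈ 2.8587265; E[X] ≥ 1; first-moment method inconclusive here.


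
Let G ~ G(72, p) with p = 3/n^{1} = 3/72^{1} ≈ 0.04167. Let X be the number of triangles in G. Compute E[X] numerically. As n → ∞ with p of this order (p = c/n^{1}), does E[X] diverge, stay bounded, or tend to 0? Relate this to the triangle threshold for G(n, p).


Number of potential triangles: C(72, 3) = 59640.
Each occurs with probability p³ ≈ (0.04167)³ ≈ 7.233796e-05.
By linearity: E[X] = C(72, 3)·p³ ≈ 59640 · 7.233796e-05 ≈ 4.3142.
Here α = 1, so p = 3/n is exactly at the triangle threshold p ~ 1/n. Asymptotically E[X] → c³/6 = 3³/6 = 9/2 ≈ 4.5000, a bounded constant. In this regime the triangle count is asymptotically Poisson(c³/6).

E[X] ≈ 4.3142; in regime p = Θ(1/n^{1}) E[X] stays bounded (at the triangle threshold p ~ 1/n).


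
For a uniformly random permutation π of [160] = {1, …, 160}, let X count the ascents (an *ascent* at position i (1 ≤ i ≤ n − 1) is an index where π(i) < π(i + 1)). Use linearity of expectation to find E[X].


Write X = Σ X_I over i = 1, …, 159, with X_I the indicator of one ascent.
There are 159 indicators.
For each fixed i, the pair (π(i), π(i+1)) is a uniformly random ordered pair of distinct values from {1, …, 160}; by symmetry P[π(i) < π(i+1)] = 1/2.
By linearity: E[X] = 159 · (1/2) = (160 − 1) · (1/2) = 159/2 ≈ 79.50000.

E[X] = 159/2 = 79.50000.


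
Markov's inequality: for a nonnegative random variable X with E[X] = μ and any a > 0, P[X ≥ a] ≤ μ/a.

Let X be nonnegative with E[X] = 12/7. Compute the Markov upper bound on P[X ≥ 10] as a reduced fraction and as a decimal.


μ = E[X] = 12/7, a = 10.
Markov: P[X ≥ 10] ≤ μ/a = (12/7)/10 = 6/35.
Numerically: ≈ 0.17143.
(Since a = 10 > μ = 1.71429, the bound 6/35 is < 1 and informative.)

P[X ≥ 10] ≤ 6/35 ≈ 0.17143.


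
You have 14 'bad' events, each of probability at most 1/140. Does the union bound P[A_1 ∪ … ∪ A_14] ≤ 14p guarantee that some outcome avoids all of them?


Union bound: P[∪_{i=1}^{14} A_i] ≤ Σ_i P[A_i] ≤ 14·p = 14·(1/140) = 1/10.
Numerically: 1/10 ≈ 0.1000000.
Is 1/10 < 1? YES.
Since P[∪ A_i] ≤ 1/10 < 1, the complement has P[∩ A_i^c] ≥ 1 − 1/10 = 9/10 > 0, so some outcome avoids every A_i.

14·p = 1/10 ≈ 0.1000000; existence CERTIFIED by the union bound.


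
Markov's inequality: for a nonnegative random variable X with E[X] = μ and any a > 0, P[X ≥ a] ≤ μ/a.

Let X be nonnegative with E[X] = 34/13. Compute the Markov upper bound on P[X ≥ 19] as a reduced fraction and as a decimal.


μ = E[X] = 34/13, a = 19.
Markov: P[X ≥ 19] ≤ μ/a = (34/13)/19 = 34/247.
Numerically: ≈ 0.137652.
(Since a = 19 > μ = 2.615385, the bound 34/247 is < 1 and informative.)

P[X ≥ 19] ≤ 34/247 ≈ 0.137652.


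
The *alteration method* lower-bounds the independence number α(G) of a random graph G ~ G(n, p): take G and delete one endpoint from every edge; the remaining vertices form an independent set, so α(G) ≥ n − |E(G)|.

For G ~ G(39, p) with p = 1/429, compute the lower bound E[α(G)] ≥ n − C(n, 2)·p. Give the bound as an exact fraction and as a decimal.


E[|E(G)|] = C(39, 2)·p = 741 · (1/429) = 19/11.
E[α(G)] ≥ n − E[|E(G)|] = 39 − 19/11 = 410/11.
Numerically: ≈ 37.27273.
(This is only a lower bound; the true E[α(G)] may be larger.)

E[α(G)] ≥ 410/11 ≈ 37.27273.


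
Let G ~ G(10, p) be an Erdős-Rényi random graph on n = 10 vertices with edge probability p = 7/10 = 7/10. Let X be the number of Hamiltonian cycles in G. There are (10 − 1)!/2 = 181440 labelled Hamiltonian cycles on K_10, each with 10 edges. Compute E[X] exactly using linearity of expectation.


K_10 has (10 − 1)!/2 = 181440 labelled Hamiltonian cycles.
For each such Hamiltonian cycle H, let X_H = 1 if all 10 edges of H are present in G. Then P[X_H = 1] = p^{10} = (7/10)^{10} = 282475249/10000000000.
Summing the indicators: E[X] = Σ_H E[X_H] = 181440 · p^{10} = 181440 · 282475249/10000000000 = 160163466183/31250000.
Numerically: E[X] ≈ 5125.2.

E[X] = 181440 · (7/10)^{10} = 160163466183/31250000 ≈ 5125.2.


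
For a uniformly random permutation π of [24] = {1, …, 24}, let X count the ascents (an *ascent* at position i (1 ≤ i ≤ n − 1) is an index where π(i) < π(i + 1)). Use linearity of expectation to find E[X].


Write X = Σ X_I over i = 1, …, 23, with X_I the indicator of one ascent.
There are 23 indicators.
For each fixed i, the pair (π(i), π(i+1)) is a uniformly random ordered pair of distinct values from {1, …, 24}; by symmetry P[π(i) < π(i+1)] = 1/2.
By linearity: E[X] = 23 · (1/2) = (24 − 1) · (1/2) = 23/2 ≈ 11.50000.

E[X] = 23/2 = 11.50000.


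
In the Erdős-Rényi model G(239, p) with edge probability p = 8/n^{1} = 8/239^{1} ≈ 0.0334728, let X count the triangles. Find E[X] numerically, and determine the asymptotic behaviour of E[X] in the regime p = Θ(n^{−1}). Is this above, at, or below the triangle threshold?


Number of potential triangles: C(239, 3) = 2246839.
Each occurs with probability p³ ≈ (0.0334728)³ ≈ 3.75038850e-05.
By linearity: E[X] = C(239, 3)·p³ ≈ 2246839 · 3.75038850e-05 ≈ 84.265191.
Here α = 1, so p = 8/n is exactly at the triangle threshold p ~ 1/n. Asymptotically E[X] → c³/6 = 8³/6 = 256/3 ≈ 85.333333, a bounded constant. In this regime the triangle count is asymptotically Poisson(c³/6).

E[X] ≈ 84.265191; in regime p = Θ(1/n^{1}) E[X] stays bounded (at the triangle threshold p ~ 1/n).


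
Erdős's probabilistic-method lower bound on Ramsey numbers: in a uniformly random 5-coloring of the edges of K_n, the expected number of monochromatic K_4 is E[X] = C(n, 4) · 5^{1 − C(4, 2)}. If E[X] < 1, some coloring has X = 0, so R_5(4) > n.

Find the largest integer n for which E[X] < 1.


We need C(n, 4) · 5^{1 − 6} < 1, i.e. C(n, 4) < 5^{6 − 1} = 3125.
Check values of n near the boundary:
  n = 15: C(15, 4) = 1365; 1365 < 3125? YES
  n = 16: C(16, 4) = 1820; 1820 < 3125? YES
  n = 17: C(17, 4) = 2380; 2380 < 3125? YES
  n = 18: C(18, 4) = 3060; 3060 < 3125? YES
  n = 19: C(19, 4) = 3876; 3876 < 3125? NO
  n = 20: C(20, 4) = 4845; 4845 < 3125? NO
  n = 21: C(21, 4) = 5985; 5985 < 3125? NO
The largest n with C(n, 4) < 3125 is n = 18 (where E[X] = 612/625 ≈ 0.979200). Hence R_5(4) > 18, i.e. R_5(4) ≥ 19.

Largest n = 18; hence R_5(4) > 18.


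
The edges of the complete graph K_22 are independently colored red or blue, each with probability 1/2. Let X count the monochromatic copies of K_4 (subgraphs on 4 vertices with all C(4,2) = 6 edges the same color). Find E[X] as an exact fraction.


Let X = Σ_S X_S over the C(22, 4) = 7315 subsets S of size 4, where X_S = 1 if the K_4 on S is monochromatic.
For a fixed S, the K_4 on S has C(4, 2) = 6 edges. P[all 6 edges red] = (1/2)^6, and likewise for blue, so P[monochromatic] = 2·(1/2)^6 = 2^{1 − 6} = 1/32.
By linearity of expectation: E[X] = C(22, 4) · 2^{1 − 6} = 7315 · 1/32 = 7315/32.
Numerically: E[X] ≈ 228.593750.

E[X] = C(22,4)·2^(1−C(4,2)) = 7315/32 ≈ 228.593750.


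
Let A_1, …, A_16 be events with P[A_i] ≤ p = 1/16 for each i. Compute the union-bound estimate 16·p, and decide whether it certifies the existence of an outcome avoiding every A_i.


Union bound: P[∪_{i=1}^{16} A_i] ≤ Σ_i P[A_i] ≤ 16·p = 16·(1/16) = 1.
Numerically: 1 ≈ 1.0000.
Is 1 < 1? NO.
Since the bound 1 is ≥ 1, the union bound is uninformative here; it does NOT by itself certify existence.

16·p = 1 ≈ 1.0000; existence NOT certified by the union bound.


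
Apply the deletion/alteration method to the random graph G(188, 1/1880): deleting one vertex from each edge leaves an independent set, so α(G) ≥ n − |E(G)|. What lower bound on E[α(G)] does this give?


E[|E(G)|] = C(188, 2)·p = 17578 · (1/1880) = 187/20.
E[α(G)] ≥ n − E[|E(G)|] = 188 − 187/20 = 3573/20.
Numerically: ≈ 178.6500.
(This is only a lower bound; the true E[α(G)] may be larger.)

E[α(G)] ≥ 3573/20 ≈ 178.6500.


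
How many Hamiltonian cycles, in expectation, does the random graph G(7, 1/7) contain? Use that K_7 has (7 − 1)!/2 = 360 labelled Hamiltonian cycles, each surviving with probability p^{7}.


K_7 has (7 − 1)!/2 = 360 labelled Hamiltonian cycles.
For each such Hamiltonian cycle H, let X_H = 1 if all 7 edges of H are present in G. Then P[X_H = 1] = p^{7} = (1/7)^{7} = 1/823543.
By linearity of expectation: E[X] = Σ_H E[X_H] = 360 · p^{7} = 360 · 1/823543 = 360/823543.
Numerically: E[X] ≈ 0.00043714.

E[X] = 360 · (1/7)^{7} = 360/823543 ≈ 0.00043714.


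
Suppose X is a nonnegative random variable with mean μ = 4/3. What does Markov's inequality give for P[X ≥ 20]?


μ = E[X] = 4/3, a = 20.
Markov: P[X ≥ 20] ≤ μ/a = (4/3)/20 = 1/15.
Numerically: ≈ 0.066667.
(Since a = 20 > μ = 1.333333, the bound 1/15 is < 1 and informative.)

P[X ≥ 20] ≤ 1/15 ≈ 0.066667.


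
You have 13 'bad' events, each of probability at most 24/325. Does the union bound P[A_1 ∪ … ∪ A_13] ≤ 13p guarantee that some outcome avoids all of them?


Union bound: P[∪_{i=1}^{13} A_i] ≤ Σ_i P[A_i] ≤ 13·p = 13·(24/325) = 24/25.
Numerically: 24/25 ≈ 0.9600.
Is 24/25 < 1? YES.
Since P[∪ A_i] ≤ 24/25 < 1, the complement has P[∩ A_i^c] ≥ 1 − 24/25 = 1/25 > 0, so some outcome avoids every A_i.

13·p = 24/25 ≈ 0.9600; existence CERTIFIED by the union bound.


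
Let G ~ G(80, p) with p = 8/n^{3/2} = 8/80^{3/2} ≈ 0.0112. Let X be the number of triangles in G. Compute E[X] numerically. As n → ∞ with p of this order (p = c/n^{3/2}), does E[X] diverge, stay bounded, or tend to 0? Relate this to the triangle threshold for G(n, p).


Number of potential triangles: C(80, 3) = 82160.
Each occurs with probability p³ ≈ (0.0112)³ ≈ 1.39754e-06.
By linearity: E[X] = C(80, 3)·p³ ≈ 82160 · 1.39754e-06 ≈ 0.115.
Since α = 3/2 > 1, p = c/n^{3/2} = o(1/n) is below the triangle threshold p ~ 1/n. Asymptotically E[X] ~ (c³/6)·n^{3(1−α)} = (8³/6)·n^{-1.5} → 0, so by Markov's inequality G has no triangles w.h.p.

E[X] ≈ 0.115; in regime p = Θ(1/n^{3/2}) E[X] tends to 0 (below the triangle threshold p ~ 1/n).


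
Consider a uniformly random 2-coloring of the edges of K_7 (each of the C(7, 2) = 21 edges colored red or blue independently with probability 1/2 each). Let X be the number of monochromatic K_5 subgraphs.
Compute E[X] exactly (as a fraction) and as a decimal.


Let X = Σ_S X_S over the C(7, 5) = 21 subsets S of size 5, where X_S = 1 if the K_5 on S is monochromatic.
For a fixed S, the K_5 on S has C(5, 2) = 10 edges. P[all 10 edges red] = (1/2)^10, and likewise for blue, so P[monochromatic] = 2·(1/2)^10 = 2^{1 − 10} = 1/512.
By linearity: E[X] = C(7, 5) · 2^{1 − 10} = 21 · 1/512 = 21/512.
Numerically: E[X] ≈ 0.04102.

E[X] = C(7,5)·2^(1−C(5,2)) = 21/512 ≈ 0.04102.


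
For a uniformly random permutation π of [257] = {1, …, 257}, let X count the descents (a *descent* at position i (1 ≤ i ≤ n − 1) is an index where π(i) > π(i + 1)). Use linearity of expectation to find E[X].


Write X = Σ X_I over i = 1, …, 256, with X_I the indicator of one descent.
There are 256 indicators.
For each fixed i, the pair (π(i), π(i+1)) is a uniformly random ordered pair of distinct values from {1, …, 257}; by symmetry P[π(i) > π(i+1)] = 1/2.
By linearity: E[X] = 256 · (1/2) = (257 − 1) · (1/2) = 128 ≈ 128.00000.

E[X] = 128 = 128.00000.


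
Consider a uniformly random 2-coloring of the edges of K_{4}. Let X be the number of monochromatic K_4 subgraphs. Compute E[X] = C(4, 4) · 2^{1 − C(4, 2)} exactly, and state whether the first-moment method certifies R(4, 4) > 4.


E[X] = C(4, 4) · 2^{1 − 6} = 1 · 2^{−5} = 1/32.
As a reduced fraction: E[X] = 1/32 ≈ 0.031250.
Is E[X] < 1? YES.
Since E[X] < 1, there exists a 2-coloring of K_{4} with no monochromatic K_4; hence R(4, 4) > 4.

E[X] = 1/32 ≈ 0.031250; E[X] < 1, so R(4, 4) > 4.


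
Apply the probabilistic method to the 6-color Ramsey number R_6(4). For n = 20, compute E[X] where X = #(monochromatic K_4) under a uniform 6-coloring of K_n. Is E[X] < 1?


E[X] = C(20, 4) · 6^{1 − 6} = 4845 · 6^{−5} = 4845/7776.
As a reduced fraction: E[X] = 1615/2592 ≈ 0.62307.
Is E[X] < 1? YES.
Since E[X] < 1, there exists a 6-coloring of K_{20} with no monochromatic K_4; hence R_6(4) > 20.

E[X] = 1615/2592 ≈ 0.62307; E[X] < 1, so R_6(4) > 20.


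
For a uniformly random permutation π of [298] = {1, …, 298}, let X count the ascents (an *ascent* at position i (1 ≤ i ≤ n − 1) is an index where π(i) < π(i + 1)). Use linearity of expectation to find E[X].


Write X = Σ X_I over i = 1, …, 297, with X_I the indicator of one ascent.
There are 297 indicators.
For each fixed i, the pair (π(i), π(i+1)) is a uniformly random ordered pair of distinct values from {1, …, 298}; by symmetry P[π(i) < π(i+1)] = 1/2.
By linearity: E[X] = 297 · (1/2) = (298 − 1) · (1/2) = 297/2 ≈ 148.50000.

E[X] = 297/2 = 148.50000.


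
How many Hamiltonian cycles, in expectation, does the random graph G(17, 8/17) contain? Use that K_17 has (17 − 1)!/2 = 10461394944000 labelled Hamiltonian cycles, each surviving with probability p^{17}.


K_17 has (17 − 1)!/2 = 10461394944000 labelled Hamiltonian cycles.
For each such Hamiltonian cycle H, let X_H = 1 if all 17 edges of H are present in G. Then P[X_H = 1] = p^{17} = (8/17)^{17} = 2251799813685248/827240261886336764177.
By linearity of expectation: E[X] = Σ_H E[X_H] = 10461394944000 · p^{17} = 10461394944000 · 2251799813685248/827240261886336764177 = 23556967185786995434586112000/827240261886336764177.
Numerically: E[X] ≈ 2.85e+07.

E[X] = 10461394944000 · (8/17)^{17} = 23556967185786995434586112000/827240261886336764177 ≈ 2.85e+07.


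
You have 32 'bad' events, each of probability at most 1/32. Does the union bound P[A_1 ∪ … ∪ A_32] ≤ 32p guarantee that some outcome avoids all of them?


Union bound: P[∪_{i=1}^{32} A_i] ≤ Σ_i P[A_i] ≤ 32·p = 32·(1/32) = 1.
Numerically: 1 ≈ 1.00000.
Is 1 < 1? NO.
Since the bound 1 is ≥ 1, the union bound is uninformative here; it does NOT by itself certify existence.

32·p = 1 ≈ 1.00000; existence NOT certified by the union bound.


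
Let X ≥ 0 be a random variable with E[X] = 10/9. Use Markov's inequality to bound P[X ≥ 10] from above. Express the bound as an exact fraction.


μ = E[X] = 10/9, a = 10.
Markov: P[X ≥ 10] ≤ μ/a = (10/9)/10 = 1/9.
Numerically: ≈ 0.11111.
(Since a = 10 > μ = 1.11111, the bound 1/9 is < 1 and informative.)

P[X ≥ 10] ≤ 1/9 ≈ 0.11111.


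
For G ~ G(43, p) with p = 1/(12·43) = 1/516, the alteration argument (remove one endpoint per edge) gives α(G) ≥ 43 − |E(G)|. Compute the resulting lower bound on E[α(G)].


E[|E(G)|] = C(43, 2)·p = 903 · (1/516) = 7/4.
E[α(G)] ≥ n − E[|E(G)|] = 43 − 7/4 = 165/4.
Numerically: ≈ 41.250000.
(This is only a lower bound; the true E[α(G)] may be larger.)

E[α(G)] ≥ 165/4 ≈ 41.250000.


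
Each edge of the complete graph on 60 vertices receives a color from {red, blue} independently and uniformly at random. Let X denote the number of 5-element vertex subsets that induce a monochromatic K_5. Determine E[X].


Let X = Σ_S X_S over the C(60, 5) = 5461512 subsets S of size 5, where X_S = 1 if the K_5 on S is monochromatic.
For a fixed S, the K_5 on S has C(5, 2) = 10 edges. P[all 10 edges red] = (1/2)^10, and likewise for blue, so P[monochromatic] = 2·(1/2)^10 = 2^{1 − 10} = 1/512.
By linearity of expectation: E[X] = C(60, 5) · 2^{1 − 10} = 5461512 · 1/512 = 682689/64.
Numerically: E[X] ≈ 10667.016.

E[X] = C(60,5)·2^(1−C(5,2)) = 682689/64 ≈ 10667.016.


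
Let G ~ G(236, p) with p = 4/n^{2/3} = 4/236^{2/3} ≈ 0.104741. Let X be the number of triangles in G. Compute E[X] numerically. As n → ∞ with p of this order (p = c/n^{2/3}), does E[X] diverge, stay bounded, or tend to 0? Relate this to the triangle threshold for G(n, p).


Number of potential triangles: C(236, 3) = 2162940.
Each occurs with probability p³ ≈ (0.104741)³ ≈ 1.14909509e-03.
By linearity: E[X] = C(236, 3)·p³ ≈ 2162940 · 1.14909509e-03 ≈ 2485.423729.
Since α = 2/3 < 1, p = c/n^{2/3} ≫ 1/n is above the triangle threshold p ~ 1/n. Asymptotically E[X] ~ (c³/6)·n^{3(1−α)} = (4³/6)·n^{1} → ∞; triangles are abundant w.h.p.

E[X] ≈ 2485.423729; in regime p = Θ(1/n^{2/3}) E[X] diverges (above the triangle threshold p ~ 1/n).


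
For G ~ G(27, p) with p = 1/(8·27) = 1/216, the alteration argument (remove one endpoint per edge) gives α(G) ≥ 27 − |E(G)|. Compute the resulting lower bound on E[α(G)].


E[|E(G)|] = C(27, 2)·p = 351 · (1/216) = 13/8.
E[α(G)] ≥ n − E[|E(G)|] = 27 − 13/8 = 203/8.
Numerically: ≈ 25.375.
(This is only a lower bound; the true E[α(G)] may be larger.)

E[α(G)] ≥ 203/8 ≈ 25.375.


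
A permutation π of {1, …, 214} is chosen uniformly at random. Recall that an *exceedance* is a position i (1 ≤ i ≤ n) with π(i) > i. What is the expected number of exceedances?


Write X = Σ_{i=1}^{214} X_i, where X_i = 1_{π(i) > i}.
For each fixed i, π(i) is uniform over {1, …, 214} (marginal of a uniform permutation), so P[π(i) > i] = (n − i)/n. Summing: Σ_{i=1}^{214} (n − i)/n = (0 + 1 + … + 213)/214 = 214(214 − 1)/(2·214) = (214 − 1)/2.
Hence E[X] = Σ_{i=1}^{214} (214 − i)/214 = 213/2 ≈ 106.500.

E[X] = 213/2 = 106.500.


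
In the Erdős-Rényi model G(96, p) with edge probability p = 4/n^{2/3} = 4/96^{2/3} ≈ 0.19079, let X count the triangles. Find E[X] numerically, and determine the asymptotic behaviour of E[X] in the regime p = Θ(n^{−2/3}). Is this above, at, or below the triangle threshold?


Number of potential triangles: C(96, 3) = 142880.
Each occurs with probability p³ ≈ (0.19079)³ ≈ 6.9444444e-03.
By linearity: E[X] = C(96, 3)·p³ ≈ 142880 · 6.9444444e-03 ≈ 992.22222.
Since α = 2/3 < 1, p = c/n^{2/3} ≫ 1/n is above the triangle threshold p ~ 1/n. Asymptotically E[X] ~ (c³/6)·n^{3(1−α)} = (4³/6)·n^{1} → ∞; triangles are abundant w.h.p.

E[X] ≈ 992.22222; in regime p = Θ(1/n^{2/3}) E[X] diverges (above the triangle threshold p ~ 1/n).


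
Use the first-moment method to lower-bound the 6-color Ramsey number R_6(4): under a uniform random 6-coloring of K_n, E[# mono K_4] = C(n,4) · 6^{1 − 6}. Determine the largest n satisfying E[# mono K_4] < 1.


We need C(n, 4) · 6^{1 − 6} < 1, i.e. C(n, 4) < 6^{6 − 1} = 7776.
Check values of n near the boundary:
  n = 20: C(20, 4) = 4845; 4845 < 7776? YES
  n = 21: C(21, 4) = 5985; 5985 < 7776? YES
  n = 22: C(22, 4) = 7315; 7315 < 7776? YES
  n = 23: C(23, 4) = 8855; 8855 < 7776? NO
The largest n with C(n, 4) < 7776 is n = 22 (where E[X] = 7315/7776 ≈ 0.940715). Hence R_6(4) > 22, i.e. R_6(4) ≥ 23.

Largest n = 22; hence R_6(4) > 22.


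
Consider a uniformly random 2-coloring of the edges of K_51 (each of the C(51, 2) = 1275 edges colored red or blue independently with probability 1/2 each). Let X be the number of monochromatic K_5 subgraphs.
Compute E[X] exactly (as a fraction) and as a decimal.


Let X = Σ_S X_S over the C(51, 5) = 2349060 subsets S of size 5, where X_S = 1 if the K_5 on S is monochromatic.
For a fixed S, the K_5 on S has C(5, 2) = 10 edges. P[all 10 edges red] = (1/2)^10, and likewise for blue, so P[monochromatic] = 2·(1/2)^10 = 2^{1 − 10} = 1/512.
By linearity of expectation: E[X] = C(51, 5) · 2^{1 − 10} = 2349060 · 1/512 = 587265/128.
Numerically: E[X] ≈ 4588.0078.

E[X] = C(51,5)·2^(1−C(5,2)) = 587265/128 ≈ 4588.0078.


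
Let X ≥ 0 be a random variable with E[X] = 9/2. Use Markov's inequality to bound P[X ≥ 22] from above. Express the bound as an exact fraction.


μ = E[X] = 9/2, a = 22.
Markov: P[X ≥ 22] ≤ μ/a = (9/2)/22 = 9/44.
Numerically: ≈ 0.205.
(Since a = 22 > μ = 4.500, the bound 9/44 is < 1 and informative.)

P[X ≥ 22] ≤ 9/44 ≈ 0.205.


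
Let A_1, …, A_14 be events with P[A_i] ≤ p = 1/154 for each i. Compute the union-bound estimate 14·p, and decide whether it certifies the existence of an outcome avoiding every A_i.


Union bound: P[∪_{i=1}^{14} A_i] ≤ Σ_i P[A_i] ≤ 14·p = 14·(1/154) = 1/11.
Numerically: 1/11 ≈ 0.091.
Is 1/11 < 1? YES.
Since P[∪ A_i] ≤ 1/11 < 1, the complement has P[∩ A_i^c] ≥ 1 − 1/11 = 10/11 > 0, so some outcome avoids every A_i.

14·p = 1/11 ≈ 0.091; existence CERTIFIED by the union bound.


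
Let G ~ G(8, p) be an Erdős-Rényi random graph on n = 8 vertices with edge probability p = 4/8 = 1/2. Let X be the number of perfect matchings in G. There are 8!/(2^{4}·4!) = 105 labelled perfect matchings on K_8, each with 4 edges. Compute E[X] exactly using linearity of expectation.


K_8 has 8!/(2^{4}·4!) = 105 labelled perfect matchings.
For each such perfect matching H, let X_H = 1 if all 4 edges of H are present in G. Then P[X_H = 1] = p^{4} = (1/2)^{4} = 1/16.
By linearity: E[X] = Σ_H E[X_H] = 105 · p^{4} = 105 · 1/16 = 105/16.
Numerically: E[X] ≈ 6.562.

E[X] = 105 · (1/2)^{4} = 105/16 ≈ 6.562.


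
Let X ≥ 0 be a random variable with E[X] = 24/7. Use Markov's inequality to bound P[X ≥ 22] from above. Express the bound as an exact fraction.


μ = E[X] = 24/7, a = 22.
Markov: P[X ≥ 22] ≤ μ/a = (24/7)/22 = 12/77.
Numerically: ≈ 0.15584.
(Since a = 22 > μ = 3.42857, the bound 12/77 is < 1 and informative.)

P[X ≥ 22] ≤ 12/77 ≈ 0.15584.


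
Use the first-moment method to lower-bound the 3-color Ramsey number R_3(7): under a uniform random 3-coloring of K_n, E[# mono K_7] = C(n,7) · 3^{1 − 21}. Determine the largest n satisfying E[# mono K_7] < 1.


We need C(n, 7) · 3^{1 − 21} < 1, i.e. C(n, 7) < 3^{21 − 1} = 3486784401.
Check values of n near the boundary:
  n = 79: C(79, 7) = 2898753715; 2898753715 < 3486784401? YES
  n = 80: C(80, 7) = 3176716400; 3176716400 < 3486784401? YES
  n = 81: C(81, 7) = 3477216600; 3477216600 < 3486784401? YES
  n = 82: C(82, 7) = 3801756816; 3801756816 < 3486784401? NO
  n = 83: C(83, 7) = 4151918628; 4151918628 < 3486784401? NO
The largest n with C(n, 7) < 3486784401 is n = 81 (where E[X] = 42928600/43046721 ≈ 0.9972560). Hence R_3(7) > 81, i.e. R_3(7) ≥ 82.

Largest n = 81; hence R_3(7) > 81.


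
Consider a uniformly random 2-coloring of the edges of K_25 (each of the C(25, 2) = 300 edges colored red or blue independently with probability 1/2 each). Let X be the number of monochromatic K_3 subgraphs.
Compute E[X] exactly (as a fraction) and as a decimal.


Let X = Σ_S X_S over the C(25, 3) = 2300 subsets S of size 3, where X_S = 1 if the K_3 on S is monochromatic.
For a fixed S, the K_3 on S has C(3, 2) = 3 edges. P[all 3 edges red] = (1/2)^3, and likewise for blue, so P[monochromatic] = 2·(1/2)^3 = 2^{1 − 3} = 1/4.
By linearity: E[X] = C(25, 3) · 2^{1 − 3} = 2300 · 1/4 = 575.
Numerically: E[X] ≈ 575.0000.

E[X] = C(25,3)·2^(1−C(3,2)) = 575 ≈ 575.0000.


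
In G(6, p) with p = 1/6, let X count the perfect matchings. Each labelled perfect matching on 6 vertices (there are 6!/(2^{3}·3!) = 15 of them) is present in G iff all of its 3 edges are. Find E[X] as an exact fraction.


K_6 has 6!/(2^{3}·3!) = 15 labelled perfect matchings.
For each such perfect matching H, let X_H = 1 if all 3 edges of H are present in G. Then P[X_H = 1] = p^{3} = (1/6)^{3} = 1/216.
Summing the indicators: E[X] = Σ_H E[X_H] = 15 · p^{3} = 15 · 1/216 = 5/72.
Numerically: E[X] ≈ 0.0694444.

E[X] = 15 · (1/6)^{3} = 5/72 ≈ 0.0694444.


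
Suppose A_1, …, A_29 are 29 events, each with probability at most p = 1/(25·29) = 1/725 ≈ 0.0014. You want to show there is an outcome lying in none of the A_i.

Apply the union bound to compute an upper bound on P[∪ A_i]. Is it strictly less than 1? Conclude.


Union bound: P[∪_{i=1}^{29} A_i] ≤ Σ_i P[A_i] ≤ 29·p = 29·(1/725) = 1/25.
Numerically: 1/25 ≈ 0.0400.
Is 1/25 < 1? YES.
Since P[∪ A_i] ≤ 1/25 < 1, the complement has P[∩ A_i^c] ≥ 1 − 1/25 = 24/25 > 0, so some outcome avoids every A_i.

29·p = 1/25 ≈ 0.0400; existence CERTIFIED by the union bound.


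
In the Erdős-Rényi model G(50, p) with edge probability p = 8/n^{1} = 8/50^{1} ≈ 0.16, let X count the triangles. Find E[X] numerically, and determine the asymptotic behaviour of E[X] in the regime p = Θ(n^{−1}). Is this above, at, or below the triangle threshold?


Number of potential triangles: C(50, 3) = 19600.
Each occurs with probability p³ ≈ (0.16)³ ≈ 4.096000e-03.
By linearity: E[X] = C(50, 3)·p³ ≈ 19600 · 4.096000e-03 ≈ 80.2816.
Here α = 1, so p = 8/n is exactly at the triangle threshold p ~ 1/n. Asymptotically E[X] → c³/6 = 8³/6 = 256/3 ≈ 85.3333, a bounded constant. In this regime the triangle count is asymptotically Poisson(c³/6).

E[X] ≈ 80.2816; in regime p = Θ(1/n^{1}) E[X] stays bounded (at the triangle threshold p ~ 1/n).


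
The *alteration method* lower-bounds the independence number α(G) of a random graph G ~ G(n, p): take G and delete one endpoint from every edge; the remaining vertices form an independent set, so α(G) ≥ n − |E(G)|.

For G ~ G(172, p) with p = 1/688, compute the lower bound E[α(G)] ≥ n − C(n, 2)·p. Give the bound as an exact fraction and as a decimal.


E[|E(G)|] = C(172, 2)·p = 14706 · (1/688) = 171/8.
E[α(G)] ≥ n − E[|E(G)|] = 172 − 171/8 = 1205/8.
Numerically: ≈ 150.625000.
(This is only a lower bound; the true E[α(G)] may be larger.)

E[α(G)] ≥ 1205/8 ≈ 150.625000.


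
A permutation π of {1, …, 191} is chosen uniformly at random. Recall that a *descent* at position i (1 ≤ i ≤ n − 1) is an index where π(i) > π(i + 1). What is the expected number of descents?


Write X = Σ X_I over i = 1, …, 190, with X_I the indicator of one descent.
There are 190 indicators.
For each fixed i, the pair (π(i), π(i+1)) is a uniformly random ordered pair of distinct values from {1, …, 191}; by symmetry P[π(i) > π(i+1)] = 1/2.
By linearity: E[X] = 190 · (1/2) = (191 − 1) · (1/2) = 95 ≈ 95.000.

E[X] = 95 = 95.000.


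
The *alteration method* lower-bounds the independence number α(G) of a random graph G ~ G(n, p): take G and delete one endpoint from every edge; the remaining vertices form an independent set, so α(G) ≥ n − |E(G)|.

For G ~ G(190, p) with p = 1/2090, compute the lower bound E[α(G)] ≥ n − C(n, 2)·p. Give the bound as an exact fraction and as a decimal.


E[|E(G)|] = C(190, 2)·p = 17955 · (1/2090) = 189/22.
E[α(G)] ≥ n − E[|E(G)|] = 190 − 189/22 = 3991/22.
Numerically: ≈ 181.4091.
(This is only a lower bound; the true E[α(G)] may be larger.)

E[α(G)] ≥ 3991/22 ≈ 181.4091.


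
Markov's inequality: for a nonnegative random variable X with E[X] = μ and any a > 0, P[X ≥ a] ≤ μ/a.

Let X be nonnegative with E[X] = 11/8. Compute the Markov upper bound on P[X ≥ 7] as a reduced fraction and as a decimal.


μ = E[X] = 11/8, a = 7.
Markov: P[X ≥ 7] ≤ μ/a = (11/8)/7 = 11/56.
Numerically: ≈ 0.196.
(Since a = 7 > μ = 1.375, the bound 11/56 is < 1 and informative.)

P[X ≥ 7] ≤ 11/56 ≈ 0.196.


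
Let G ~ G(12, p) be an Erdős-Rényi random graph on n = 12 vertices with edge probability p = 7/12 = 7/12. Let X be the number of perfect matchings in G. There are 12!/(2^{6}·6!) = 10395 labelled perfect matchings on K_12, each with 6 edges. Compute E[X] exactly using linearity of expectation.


K_12 has 12!/(2^{6}·6!) = 10395 labelled perfect matchings.
For each such perfect matching H, let X_H = 1 if all 6 edges of H are present in G. Then P[X_H = 1] = p^{6} = (7/12)^{6} = 117649/2985984.
By linearity: E[X] = Σ_H E[X_H] = 10395 · p^{6} = 10395 · 117649/2985984 = 45294865/110592.
Numerically: E[X] ≈ 410.

E[X] = 10395 · (7/12)^{6} = 45294865/110592 ≈ 410.


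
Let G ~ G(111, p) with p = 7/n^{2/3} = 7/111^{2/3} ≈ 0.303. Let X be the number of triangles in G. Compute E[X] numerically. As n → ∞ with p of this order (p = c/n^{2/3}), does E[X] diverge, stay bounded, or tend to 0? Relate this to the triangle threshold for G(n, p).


Number of potential triangles: C(111, 3) = 221815.
Each occurs with probability p³ ≈ (0.303)³ ≈ 2.78386e-02.
By linearity: E[X] = C(111, 3)·p³ ≈ 221815 · 2.78386e-02 ≈ 6175.030.
Since α = 2/3 < 1, p = c/n^{2/3} ≫ 1/n is above the triangle threshold p ~ 1/n. Asymptotically E[X] ~ (c³/6)·n^{3(1−α)} = (7³/6)·n^{1} → ∞; triangles are abundant w.h.p.

E[X] ≈ 6175.030; in regime p = Θ(1/n^{2/3}) E[X] diverges (above the triangle threshold p ~ 1/n).


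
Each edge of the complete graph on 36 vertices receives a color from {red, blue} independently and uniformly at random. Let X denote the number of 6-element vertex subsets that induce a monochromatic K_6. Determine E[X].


Let X = Σ_S X_S over the C(36, 6) = 1947792 subsets S of size 6, where X_S = 1 if the K_6 on S is monochromatic.
For a fixed S, the K_6 on S has C(6, 2) = 15 edges. P[all 15 edges red] = (1/2)^15, and likewise for blue, so P[monochromatic] = 2·(1/2)^15 = 2^{1 − 15} = 1/16384.
By linearity of expectation: E[X] = C(36, 6) · 2^{1 − 15} = 1947792 · 1/16384 = 121737/1024.
Numerically: E[X] ≈ 118.883789.

E[X] = C(36,6)·2^(1−C(6,2)) = 121737/1024 ≈ 118.883789.


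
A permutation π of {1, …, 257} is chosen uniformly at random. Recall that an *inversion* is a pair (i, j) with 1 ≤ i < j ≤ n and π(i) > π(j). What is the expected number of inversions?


Write X = Σ X_I over the C(257, 2) = 32896 pairs i < j, with X_I the indicator of one inversion.
There are 32896 indicators.
For each fixed pair i < j, the values π(i) and π(j) are two distinct elements of {1, …, 257} in uniformly random order; by symmetry P[π(i) > π(j)] = 1/2.
By linearity: E[X] = 32896 · (1/2) = C(257, 2) · (1/2) = 32896/2 = 16448 ≈ 16448.00000.

E[X] = 16448 = 16448.00000.


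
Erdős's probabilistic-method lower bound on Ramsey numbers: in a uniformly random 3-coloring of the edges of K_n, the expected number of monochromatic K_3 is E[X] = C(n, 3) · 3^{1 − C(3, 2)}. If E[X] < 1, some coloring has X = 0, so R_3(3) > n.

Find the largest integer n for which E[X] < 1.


We need C(n, 3) · 3^{1 − 3} < 1, i.e. C(n, 3) < 3^{3 − 1} = 9.
Check values of n near the boundary:
  n = 3: C(3, 3) = 1; 1 < 9? YES
  n = 4: C(4, 3) = 4; 4 < 9? YES
  n = 5: C(5, 3) = 10; 10 < 9? NO
The largest n with C(n, 3) < 9 is n = 4 (where E[X] = 4/9 ≈ 0.444). Hence R_3(3) > 4, i.e. R_3(3) ≥ 5.

Largest n = 4; hence R_3(3) > 4.


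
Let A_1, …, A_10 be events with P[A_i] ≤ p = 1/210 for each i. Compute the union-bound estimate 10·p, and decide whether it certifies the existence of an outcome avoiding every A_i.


Union bound: P[∪_{i=1}^{10} A_i] ≤ Σ_i P[A_i] ≤ 10·p = 10·(1/210) = 1/21.
Numerically: 1/21 ≈ 0.0476.
Is 1/21 < 1? YES.
Since P[∪ A_i] ≤ 1/21 < 1, the complement has P[∩ A_i^c] ≥ 1 − 1/21 = 20/21 > 0, so some outcome avoids every A_i.

10·p = 1/21 ≈ 0.0476; existence CERTIFIED by the union bound.


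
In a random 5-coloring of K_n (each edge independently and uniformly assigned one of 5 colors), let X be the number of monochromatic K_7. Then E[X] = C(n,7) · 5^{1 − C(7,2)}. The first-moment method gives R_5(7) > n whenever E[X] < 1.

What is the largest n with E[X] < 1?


We need C(n, 7) · 5^{1 − 21} < 1, i.e. C(n, 7) < 5^{21 − 1} = 95367431640625.
Check values of n near the boundary:
  n = 337: C(337, 7) = 91989916924632; 91989916924632 < 95367431640625? YES
  n = 338: C(338, 7) = 93935323022736; 93935323022736 < 95367431640625? YES
  n = 339: C(339, 7) = 95915887062372; 95915887062372 < 95367431640625? NO
The largest n with C(n, 7) < 95367431640625 is n = 338 (where E[X] = 93935323022736/95367431640625 ≈ 0.98498). Hence R_5(7) > 338, i.e. R_5(7) ≥ 339.

Largest n = 338; hence R_5(7) > 338.


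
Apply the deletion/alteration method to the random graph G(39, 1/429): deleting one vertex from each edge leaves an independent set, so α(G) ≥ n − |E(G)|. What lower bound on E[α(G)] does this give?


E[|E(G)|] = C(39, 2)·p = 741 · (1/429) = 19/11.
E[α(G)] ≥ n − E[|E(G)|] = 39 − 19/11 = 410/11.
Numerically: ≈ 37.272727.
(This is only a lower bound; the true E[α(G)] may be larger.)

E[α(G)] ≥ 410/11 ≈ 37.272727.


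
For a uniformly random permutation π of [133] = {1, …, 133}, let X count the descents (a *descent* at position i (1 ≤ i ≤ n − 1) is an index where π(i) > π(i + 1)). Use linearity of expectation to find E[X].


Write X = Σ X_I over i = 1, …, 132, with X_I the indicator of one descent.
There are 132 indicators.
For each fixed i, the pair (π(i), π(i+1)) is a uniformly random ordered pair of distinct values from {1, …, 133}; by symmetry P[π(i) > π(i+1)] = 1/2.
By linearity: E[X] = 132 · (1/2) = (133 − 1) · (1/2) = 66 ≈ 66.000.

E[X] = 66 = 66.000.


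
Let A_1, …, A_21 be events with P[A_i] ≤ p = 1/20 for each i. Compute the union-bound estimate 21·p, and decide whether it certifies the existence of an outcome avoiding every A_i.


Union bound: P[∪_{i=1}^{21} A_i] ≤ Σ_i P[A_i] ≤ 21·p = 21·(1/20) = 21/20.
Numerically: 21/20 ≈ 1.050000.
Is 21/20 < 1? NO.
Since the bound 21/20 is ≥ 1, the union bound is uninformative here; it does NOT by itself certify existence.

21·p = 21/20 ≈ 1.050000; existence NOT certified by the union bound.


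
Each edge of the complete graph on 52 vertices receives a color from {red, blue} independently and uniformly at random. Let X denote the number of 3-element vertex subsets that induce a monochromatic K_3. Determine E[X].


Let X = Σ_S X_S over the C(52, 3) = 22100 subsets S of size 3, where X_S = 1 if the K_3 on S is monochromatic.
For a fixed S, the K_3 on S has C(3, 2) = 3 edges. P[all 3 edges red] = (1/2)^3, and likewise for blue, so P[monochromatic] = 2·(1/2)^3 = 2^{1 − 3} = 1/4.
Summing: E[X] = C(52, 3) · 2^{1 − 3} = 22100 · 1/4 = 5525.
Numerically: E[X] ≈ 5525.000.

E[X] = C(52,3)·2^(1−C(3,2)) = 5525 ≈ 5525.000.


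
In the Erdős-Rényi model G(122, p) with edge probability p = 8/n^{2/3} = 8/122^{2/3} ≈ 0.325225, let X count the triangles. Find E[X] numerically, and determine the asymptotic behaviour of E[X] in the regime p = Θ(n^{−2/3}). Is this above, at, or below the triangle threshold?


Number of potential triangles: C(122, 3) = 295240.
Each occurs with probability p³ ≈ (0.325225)³ ≈ 3.43993550e-02.
By linearity: E[X] = C(122, 3)·p³ ≈ 295240 · 3.43993550e-02 ≈ 10156.065574.
Since α = 2/3 < 1, p = c/n^{2/3} ≫ 1/n is above the triangle threshold p ~ 1/n. Asymptotically E[X] ~ (c³/6)·n^{3(1−α)} = (8³/6)·n^{1} → ∞; triangles are abundant w.h.p.

E[X] ≈ 10156.065574; in regime p = Θ(1/n^{2/3}) E[X] diverges (above the triangle threshold p ~ 1/n).


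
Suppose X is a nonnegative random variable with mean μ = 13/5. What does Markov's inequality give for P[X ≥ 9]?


μ = E[X] = 13/5, a = 9.
Markov: P[X ≥ 9] ≤ μ/a = (13/5)/9 = 13/45.
Numerically: ≈ 0.28889.
(Since a = 9 > μ = 2.60000, the bound 13/45 is < 1 and informative.)

P[X ≥ 9] ≤ 13/45 ≈ 0.28889.


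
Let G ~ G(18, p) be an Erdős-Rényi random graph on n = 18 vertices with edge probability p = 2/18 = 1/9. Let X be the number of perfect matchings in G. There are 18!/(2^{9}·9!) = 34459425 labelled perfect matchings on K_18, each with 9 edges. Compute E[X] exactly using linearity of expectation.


K_18 has 18!/(2^{9}·9!) = 34459425 labelled perfect matchings.
For each such perfect matching H, let X_H = 1 if all 9 edges of H are present in G. Then P[X_H = 1] = p^{9} = (1/9)^{9} = 1/387420489.
By linearity: E[X] = Σ_H E[X_H] = 34459425 · p^{9} = 34459425 · 1/387420489 = 425425/4782969.
Numerically: E[X] ≈ 0.0889458.

E[X] = 34459425 · (1/9)^{9} = 425425/4782969 ≈ 0.0889458.


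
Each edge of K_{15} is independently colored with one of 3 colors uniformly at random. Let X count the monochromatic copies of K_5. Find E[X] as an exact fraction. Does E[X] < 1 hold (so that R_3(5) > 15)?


E[X] = C(15, 5) · 3^{1 − 10} = 3003 · 3^{−9} = 3003/19683.
As a reduced fraction: E[X] = 1001/6561 ≈ 0.1526.
Is E[X] < 1? YES.
Since E[X] < 1, there exists a 3-coloring of K_{15} with no monochromatic K_5; hence R_3(5) > 15.

E[X] = 1001/6561 ≈ 0.1526; E[X] < 1, so R_3(5) > 15.


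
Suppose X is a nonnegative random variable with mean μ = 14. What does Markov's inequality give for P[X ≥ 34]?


μ = E[X] = 14, a = 34.
Markov: P[X ≥ 34] ≤ μ/a = (14)/34 = 7/17.
Numerically: ≈ 0.412.
(Since a = 34 > μ = 14.000, the bound 7/17 is < 1 and informative.)

P[X ≥ 34] ≤ 7/17 ≈ 0.412.


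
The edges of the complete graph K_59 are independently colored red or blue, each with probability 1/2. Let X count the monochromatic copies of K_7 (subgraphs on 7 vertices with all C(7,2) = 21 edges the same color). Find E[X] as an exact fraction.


Let X = Σ_S X_S over the C(59, 7) = 341149446 subsets S of size 7, where X_S = 1 if the K_7 on S is monochromatic.
For a fixed S, the K_7 on S has C(7, 2) = 21 edges. P[all 21 edges red] = (1/2)^21, and likewise for blue, so P[monochromatic] = 2·(1/2)^21 = 2^{1 − 21} = 1/1048576.
By linearity of expectation: E[X] = C(59, 7) · 2^{1 − 21} = 341149446 · 1/1048576 = 170574723/524288.
Numerically: E[X] ≈ 325.3455.

E[X] = C(59,7)·2^(1−C(7,2)) = 170574723/524288 ≈ 325.3455.


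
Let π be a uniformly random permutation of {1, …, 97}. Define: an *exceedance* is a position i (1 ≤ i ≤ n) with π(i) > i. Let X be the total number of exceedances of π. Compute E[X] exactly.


Write X = Σ_{i=1}^{97} X_i, where X_i = 1_{π(i) > i}.
For each fixed i, π(i) is uniform over {1, …, 97} (marginal of a uniform permutation), so P[π(i) > i] = (n − i)/n. Summing: Σ_{i=1}^{97} (n − i)/n = (0 + 1 + … + 96)/97 = 97(97 − 1)/(2·97) = (97 − 1)/2.
Hence E[X] = Σ_{i=1}^{97} (97 − i)/97 = 48 ≈ 48.000.

E[X] = 48 = 48.000.


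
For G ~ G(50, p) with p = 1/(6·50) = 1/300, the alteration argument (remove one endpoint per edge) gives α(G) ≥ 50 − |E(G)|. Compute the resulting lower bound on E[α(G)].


E[|E(G)|] = C(50, 2)·p = 1225 · (1/300) = 49/12.
E[α(G)] ≥ n − E[|E(G)|] = 50 − 49/12 = 551/12.
Numerically: ≈ 45.91667.
(This is only a lower bound; the true E[α(G)] may be larger.)

E[α(G)] ≥ 551/12 ≈ 45.91667.


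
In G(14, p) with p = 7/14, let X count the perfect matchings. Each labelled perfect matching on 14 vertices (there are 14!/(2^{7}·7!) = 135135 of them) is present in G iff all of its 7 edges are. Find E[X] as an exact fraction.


K_14 has 14!/(2^{7}·7!) = 135135 labelled perfect matchings.
For each such perfect matching H, let X_H = 1 if all 7 edges of H are present in G. Then P[X_H = 1] = p^{7} = (1/2)^{7} = 1/128.
Summing the indicators: E[X] = Σ_H E[X_H] = 135135 · p^{7} = 135135 · 1/128 = 135135/128.
Numerically: E[X] ≈ 1055.74.

E[X] = 135135 · (1/2)^{7} = 135135/128 ≈ 1055.74.


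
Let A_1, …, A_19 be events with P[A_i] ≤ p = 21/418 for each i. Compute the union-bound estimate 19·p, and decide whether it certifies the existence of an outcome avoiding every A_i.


Union bound: P[∪_{i=1}^{19} A_i] ≤ Σ_i P[A_i] ≤ 19·p = 19·(21/418) = 21/22.
Numerically: 21/22 ≈ 0.9545455.
Is 21/22 < 1? YES.
Since P[∪ A_i] ≤ 21/22 < 1, the complement has P[∩ A_i^c] ≥ 1 − 21/22 = 1/22 > 0, so some outcome avoids every A_i.

19·p = 21/22 ≈ 0.9545455; existence CERTIFIED by the union bound.
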